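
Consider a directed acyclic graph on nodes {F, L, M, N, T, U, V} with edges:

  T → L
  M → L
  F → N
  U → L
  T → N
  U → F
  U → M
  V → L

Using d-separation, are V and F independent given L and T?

We examine all 3 paths between V and F:
  1. V → L ← T → N ← F — L:collider[open]; T:fork[blocks]; N:collider[blocks] ⇒ blocked
  2. V → L ← M ← U → F — L:collider[open]; M:chain[open]; U:fork[open] ⇒ active
  3. V → L ← U → F — L:collider[open]; U:fork[open] ⇒ active
Because an active path exists, V and F are not d-separated.

No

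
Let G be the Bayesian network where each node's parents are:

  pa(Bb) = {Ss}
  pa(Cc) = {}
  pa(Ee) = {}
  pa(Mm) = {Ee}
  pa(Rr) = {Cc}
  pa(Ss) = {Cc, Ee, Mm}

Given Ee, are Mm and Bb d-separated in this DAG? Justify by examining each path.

No

We examine all 2 paths between Mm and Bb:
Path 1: Mm ← Ee → Ss → Bb
  Ee is a fork here and Ee is conditioned on, so the path is blocked at Ee.
Path 2: Mm → Ss → Bb
  Ss is a chain and Ss is not conditioned on — no node blocks this path, so it is active.
At least one path is unblocked, so d-separation fails.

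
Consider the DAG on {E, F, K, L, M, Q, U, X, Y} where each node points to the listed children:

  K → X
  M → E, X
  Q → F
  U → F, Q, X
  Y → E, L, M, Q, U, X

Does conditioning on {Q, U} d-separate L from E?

No

There are 6 undirected paths between L and E; checking each against the conditioning set {Q, U}:
  1. L ← Y → U → X ← M → E — Y:fork[open]; U:chain[blocks]; X:collider[blocks]; M:fork[open] ⇒ blocked
  2. L ← Y → X ← M → E — Y:fork[open]; X:collider[blocks]; M:fork[open] ⇒ blocked
  3. L ← Y → Q ← U → X ← M → E — Y:fork[open]; Q:collider[open]; U:fork[blocks]; X:collider[blocks]; M:fork[open] ⇒ blocked
  4. L ← Y → Q → F ← U → X ← M → E — Y:fork[open]; Q:chain[blocks]; F:collider[blocks]; U:fork[blocks]; X:collider[blocks]; M:fork[open] ⇒ blocked
  5. L ← Y → E — Y:fork[open] ⇒ active
  6. L ← Y → M → E — Y:fork[open]; M:chain[open] ⇒ active
Since the path L ← Y → E is active, L and E are not d-separated given {Q, U}.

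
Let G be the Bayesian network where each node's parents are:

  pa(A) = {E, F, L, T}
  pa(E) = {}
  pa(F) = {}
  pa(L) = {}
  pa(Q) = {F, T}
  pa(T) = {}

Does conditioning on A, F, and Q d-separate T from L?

There are 2 undirected paths between T and L; checking each against the conditioning set {A, F, Q}:
Path 1: T → Q ← F → A ← L
  F is a fork here and F is conditioned on, so the path is blocked at F.
Path 2: T → A ← L
  A is a collider and A is conditioned on, which opens it — no node blocks this path, so it is active.
At least one path is unblocked, so d-separation fails.

No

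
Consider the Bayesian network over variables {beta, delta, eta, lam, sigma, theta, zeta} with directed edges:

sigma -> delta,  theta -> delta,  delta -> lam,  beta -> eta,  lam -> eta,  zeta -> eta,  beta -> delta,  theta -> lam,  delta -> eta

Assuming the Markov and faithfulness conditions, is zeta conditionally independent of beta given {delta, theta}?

Yes

We examine all 4 paths between zeta and beta:
  1. zeta → eta ← lam ← theta → delta ← beta — eta:collider[blocks]; lam:chain[open]; theta:fork[blocks]; delta:collider[open] ⇒ blocked
  2. zeta → eta ← lam ← delta ← beta — eta:collider[blocks]; lam:chain[open]; delta:chain[blocks] ⇒ blocked
  3. zeta → eta ← beta — eta:collider[blocks] ⇒ blocked
  4. zeta → eta ← delta ← beta — eta:collider[blocks]; delta:chain[blocks] ⇒ blocked
All paths are blocked; zeta ⊥ beta | {delta, theta} holds.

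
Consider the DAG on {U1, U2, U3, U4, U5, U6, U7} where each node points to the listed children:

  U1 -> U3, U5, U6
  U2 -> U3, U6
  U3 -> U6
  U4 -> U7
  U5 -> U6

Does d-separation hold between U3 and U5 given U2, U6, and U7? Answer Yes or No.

No

6 paths connect U3 and U5; each must be blocked for d-separation to hold:
Path 1: U3 → U6 ← U5
  U6 is a collider and U6 is conditioned on, which opens it — no node blocks this path, so it is active.
Path 2: U3 → U6 ← U1 → U5
  U6 is a collider and U6 is conditioned on, which opens it; U1 is a fork and U1 is not conditioned on — no node blocks this path, so it is active.
Path 3: U3 ← U1 → U6 ← U5
  U1 is a fork and U1 is not conditioned on; U6 is a collider and U6 is conditioned on, which opens it — no node blocks this path, so it is active.
Path 4: U3 ← U1 → U5
  U1 is a fork and U1 is not conditioned on — no node blocks this path, so it is active.
Path 5: U3 ← U2 → U6 ← U5
  U2 is a fork here and U2 is conditioned on, so the path is blocked at U2.
Path 6: U3 ← U2 → U6 ← U1 → U5
  U2 is a fork here and U2 is conditioned on, so the path is blocked at U2.
Because an active path exists, U3 and U5 are not d-separated.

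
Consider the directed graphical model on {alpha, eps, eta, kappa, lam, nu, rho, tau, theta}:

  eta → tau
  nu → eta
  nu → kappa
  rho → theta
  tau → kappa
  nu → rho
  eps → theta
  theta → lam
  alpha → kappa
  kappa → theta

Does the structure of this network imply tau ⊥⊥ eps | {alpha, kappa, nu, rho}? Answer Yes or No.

4 paths connect tau and eps; each must be blocked for d-separation to hold:
Path 1: tau ← eta ← nu → rho → theta ← eps
  nu is a fork here and nu is conditioned on, so the path is blocked at nu.
Path 2: tau ← eta ← nu → kappa → theta ← eps
  nu is a fork here and nu is conditioned on, so the path is blocked at nu.
Path 3: tau → kappa → theta ← eps
  kappa is a chain here and kappa is conditioned on, so the path is blocked at kappa.
Path 4: tau → kappa ← nu → rho → theta ← eps
  nu is a fork here and nu is conditioned on, so the path is blocked at nu.
Every path is blocked, so tau and eps are d-separated given {alpha, kappa, nu, rho}.

Yes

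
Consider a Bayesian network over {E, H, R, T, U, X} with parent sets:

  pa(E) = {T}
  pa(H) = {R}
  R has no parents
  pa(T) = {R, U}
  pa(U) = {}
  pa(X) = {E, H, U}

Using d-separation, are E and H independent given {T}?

We examine all 4 paths between E and H:
Path 1: E ← T ← R → H
  T is a chain here and T is conditioned on, so the path is blocked at T.
Path 2: E ← T ← U → X ← H
  T is a chain here and T is conditioned on, so the path is blocked at T.
Path 3: E → X ← U → T ← R → H
  X is a collider here and neither X nor any of its descendants is conditioned on, so the collider stays closed — the path is blocked at X.
Path 4: E → X ← H
  X is a collider here and neither X nor any of its descendants is conditioned on, so the collider stays closed — the path is blocked at X.
Since every path is blocked, d-separation holds.

Yes — E and H are d-separated given {T}.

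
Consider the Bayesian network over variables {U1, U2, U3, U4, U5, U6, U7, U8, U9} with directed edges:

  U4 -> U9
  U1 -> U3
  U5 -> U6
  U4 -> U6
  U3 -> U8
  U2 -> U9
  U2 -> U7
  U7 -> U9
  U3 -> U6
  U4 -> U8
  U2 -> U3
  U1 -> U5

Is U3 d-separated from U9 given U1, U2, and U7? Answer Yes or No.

Yes

Enumerating the 5 paths from U3 to U9 and testing each for blocking by {U1, U2, U7}:
Path 1: U3 → U8 ← U4 → U9
  U8 is a collider here and neither U8 nor any of its descendants is conditioned on, so the collider stays closed — the path is blocked at U8.
Path 2: U3 ← U1 → U5 → U6 ← U4 → U9
  U1 is a fork here and U1 is conditioned on, so the path is blocked at U1.
Path 3: U3 ← U2 → U7 → U9
  U2 is a fork here and U2 is conditioned on, so the path is blocked at U2.
Path 4: U3 ← U2 → U9
  U2 is a fork here and U2 is conditioned on, so the path is blocked at U2.
Path 5: U3 → U6 ← U4 → U9
  U6 is a collider here and neither U6 nor any of its descendants is conditioned on, so the collider stays closed — the path is blocked at U6.
Every path is blocked, so U3 and U9 are d-separated given {U1, U2, U7}.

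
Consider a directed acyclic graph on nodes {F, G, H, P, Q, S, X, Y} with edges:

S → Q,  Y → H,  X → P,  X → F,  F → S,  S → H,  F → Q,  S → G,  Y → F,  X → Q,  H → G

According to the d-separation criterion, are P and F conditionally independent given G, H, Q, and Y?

5 paths connect P and F; each must be blocked for d-separation to hold:
Path 1: P ← X → F
  X is a fork and X is not conditioned on — no node blocks this path, so it is active.
Path 2: P ← X → Q ← F
  X is a fork and X is not conditioned on; Q is a collider and Q is conditioned on, which opens it — no node blocks this path, so it is active.
Path 3: P ← X → Q ← S ← F
  X is a fork and X is not conditioned on; Q is a collider and Q is conditioned on, which opens it; S is a chain and S is not conditioned on — no node blocks this path, so it is active.
Path 4: P ← X → Q ← S → G ← H ← Y → F
  H is a chain here and H is conditioned on, so the path is blocked at H.
Path 5: P ← X → Q ← S → H ← Y → F
  Y is a fork here and Y is conditioned on, so the path is blocked at Y.
At least one path is unblocked, so d-separation fails.

No — P and F are not d-separated given {G, H, Q, Y}.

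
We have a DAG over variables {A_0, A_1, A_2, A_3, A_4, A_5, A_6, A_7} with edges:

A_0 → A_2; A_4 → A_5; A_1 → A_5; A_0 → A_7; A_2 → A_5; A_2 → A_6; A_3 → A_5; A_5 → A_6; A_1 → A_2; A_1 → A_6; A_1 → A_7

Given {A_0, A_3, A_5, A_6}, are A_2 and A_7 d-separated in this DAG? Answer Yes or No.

We examine all 6 paths between A_2 and A_7:
  1. A_2 ← A_1 → A_7 — A_1:fork[open] ⇒ active
  2. A_2 ← A_0 → A_7 — A_0:fork[blocks] ⇒ blocked
  3. A_2 → A_5 ← A_1 → A_7 — A_5:collider[open]; A_1:fork[open] ⇒ active
  4. A_2 → A_5 → A_6 ← A_1 → A_7 — A_5:chain[blocks]; A_6:collider[open]; A_1:fork[open] ⇒ blocked
  5. A_2 → A_6 ← A_1 → A_7 — A_6:collider[open]; A_1:fork[open] ⇒ active
  6. A_2 → A_6 ← A_5 ← A_1 → A_7 — A_6:collider[open]; A_5:chain[blocks]; A_1:fork[open] ⇒ blocked
Because an active path exists, A_2 and A_7 are not d-separated.

No — A_2 and A_7 are not d-separated given {A_0, A_3, A_5, A_6}.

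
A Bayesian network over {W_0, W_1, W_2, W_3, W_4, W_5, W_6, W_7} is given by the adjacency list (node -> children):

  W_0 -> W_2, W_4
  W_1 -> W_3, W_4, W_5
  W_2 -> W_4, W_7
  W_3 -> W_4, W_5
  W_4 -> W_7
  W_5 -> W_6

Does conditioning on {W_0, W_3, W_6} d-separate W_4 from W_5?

There are 4 undirected paths between W_4 and W_5; checking each against the conditioning set {W_0, W_3, W_6}:
  1. W_4 ← W_1 → W_5 — W_1:fork[open] ⇒ active
  2. W_4 ← W_1 → W_3 → W_5 — W_1:fork[open]; W_3:chain[blocks] ⇒ blocked
  3. W_4 ← W_3 ← W_1 → W_5 — W_3:chain[blocks]; W_1:fork[open] ⇒ blocked
  4. W_4 ← W_3 → W_5 — W_3:fork[blocks] ⇒ blocked
Since the path W_4 ← W_1 → W_5 is active, W_4 and W_5 are not d-separated given {W_0, W_3, W_6}.

No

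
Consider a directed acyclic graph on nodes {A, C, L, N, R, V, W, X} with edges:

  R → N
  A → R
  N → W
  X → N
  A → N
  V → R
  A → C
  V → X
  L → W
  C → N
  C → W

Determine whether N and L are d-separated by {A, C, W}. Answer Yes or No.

No

There are 5 undirected paths between N and L; checking each against the conditioning set {A, C, W}:
  1. N ← A → C → W ← L — A:fork[blocks]; C:chain[blocks]; W:collider[open] ⇒ blocked
  2. N → W ← L — W:collider[open] ⇒ active
  3. N ← R ← A → C → W ← L — R:chain[open]; A:fork[blocks]; C:chain[blocks]; W:collider[open] ⇒ blocked
  4. N ← C → W ← L — C:fork[blocks]; W:collider[open] ⇒ blocked
  5. N ← X ← V → R ← A → C → W ← L — X:chain[open]; V:fork[open]; R:collider[open]; A:fork[blocks]; C:chain[blocks]; W:collider[open] ⇒ blocked
Since the path N → W ← L is active, N and L are not d-separated given {A, C, W}.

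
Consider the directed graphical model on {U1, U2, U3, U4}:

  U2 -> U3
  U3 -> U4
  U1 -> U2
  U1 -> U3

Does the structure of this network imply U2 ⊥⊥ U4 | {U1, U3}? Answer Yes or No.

Yes

There are 2 undirected paths between U2 and U4; checking each against the conditioning set {U1, U3}:
Path 1: U2 ← U1 → U3 → U4
  U1 is a fork here and U1 is conditioned on, so the path is blocked at U1.
Path 2: U2 → U3 → U4
  U3 is a chain here and U3 is conditioned on, so the path is blocked at U3.
Every path is blocked, so U2 and U4 are d-separated given {U1, U3}.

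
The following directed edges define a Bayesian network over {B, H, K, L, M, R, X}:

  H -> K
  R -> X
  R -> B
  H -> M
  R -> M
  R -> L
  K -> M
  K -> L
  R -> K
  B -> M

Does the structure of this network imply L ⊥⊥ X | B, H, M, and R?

Yes

Enumerating the 6 paths from L to X and testing each for blocking by {B, H, M, R}:
Path 1: L ← R → X
  R is a fork here and R is conditioned on, so the path is blocked at R.
Path 2: L ← K ← R → X
  R is a fork here and R is conditioned on, so the path is blocked at R.
Path 3: L ← K ← H → M ← R → X
  H is a fork here and H is conditioned on, so the path is blocked at H.
Path 4: L ← K ← H → M ← B ← R → X
  H is a fork here and H is conditioned on, so the path is blocked at H.
Path 5: L ← K → M ← R → X
  R is a fork here and R is conditioned on, so the path is blocked at R.
Path 6: L ← K → M ← B ← R → X
  B is a chain here and B is conditioned on, so the path is blocked at B.
All paths are blocked; L ⊥ X | {B, H, M, R} holds.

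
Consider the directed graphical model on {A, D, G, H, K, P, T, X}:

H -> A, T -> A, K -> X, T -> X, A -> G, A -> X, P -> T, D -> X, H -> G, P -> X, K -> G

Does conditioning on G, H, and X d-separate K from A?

No

Enumerating the 5 paths from K to A and testing each for blocking by {G, H, X}:
  1. K → G ← A — G:collider[open] ⇒ active
  2. K → G ← H → A — G:collider[open]; H:fork[blocks] ⇒ blocked
  3. K → X ← P → T → A — X:collider[open]; P:fork[open]; T:chain[open] ⇒ active
  4. K → X ← A — X:collider[open] ⇒ active
  5. K → X ← T → A — X:collider[open]; T:fork[open] ⇒ active
Because an active path exists, K and A are not d-separated.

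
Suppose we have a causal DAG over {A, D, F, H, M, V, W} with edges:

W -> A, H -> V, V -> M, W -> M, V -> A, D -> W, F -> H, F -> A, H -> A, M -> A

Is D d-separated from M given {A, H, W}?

Yes — D and M are d-separated given {A, H, W}.

5 paths connect D and M; each must be blocked for d-separation to hold:
Path 1: D → W → M
  W is a chain here and W is conditioned on, so the path is blocked at W.
Path 2: D → W → A ← H → V → M
  W is a chain here and W is conditioned on, so the path is blocked at W.
Path 3: D → W → A ← M
  W is a chain here and W is conditioned on, so the path is blocked at W.
Path 4: D → W → A ← F → H → V → M
  W is a chain here and W is conditioned on, so the path is blocked at W.
Path 5: D → W → A ← V → M
  W is a chain here and W is conditioned on, so the path is blocked at W.
Every path is blocked, so D and M are d-separated given {A, H, W}.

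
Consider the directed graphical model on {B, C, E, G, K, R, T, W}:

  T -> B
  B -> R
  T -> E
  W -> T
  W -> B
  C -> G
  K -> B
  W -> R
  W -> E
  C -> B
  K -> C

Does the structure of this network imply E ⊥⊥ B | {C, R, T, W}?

Yes

6 paths connect E and B; each must be blocked for d-separation to hold:
Path 1: E ← W → B
  W is a fork here and W is conditioned on, so the path is blocked at W.
Path 2: E ← W → R ← B
  W is a fork here and W is conditioned on, so the path is blocked at W.
Path 3: E ← W → T → B
  W is a fork here and W is conditioned on, so the path is blocked at W.
Path 4: E ← T → B
  T is a fork here and T is conditioned on, so the path is blocked at T.
Path 5: E ← T ← W → B
  T is a chain here and T is conditioned on, so the path is blocked at T.
Path 6: E ← T ← W → R ← B
  T is a chain here and T is conditioned on, so the path is blocked at T.
Every path is blocked, so E and B are d-separated given {C, R, T, W}.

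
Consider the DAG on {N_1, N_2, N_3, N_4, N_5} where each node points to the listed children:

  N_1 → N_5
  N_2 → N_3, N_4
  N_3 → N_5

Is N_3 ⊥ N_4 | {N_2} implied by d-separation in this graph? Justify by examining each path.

The only undirected path from N_3 to N_4 is:
Path 1: N_3 ← N_2 → N_4
  N_2 is a fork here and N_2 is conditioned on, so the path is blocked at N_2.
Since every path is blocked, d-separation holds.

Yes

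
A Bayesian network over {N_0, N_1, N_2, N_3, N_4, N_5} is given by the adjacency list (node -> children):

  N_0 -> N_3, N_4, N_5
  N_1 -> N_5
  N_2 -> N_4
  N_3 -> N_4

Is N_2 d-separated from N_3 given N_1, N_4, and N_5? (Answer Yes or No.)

No

Enumerating the 2 paths from N_2 to N_3 and testing each for blocking by {N_1, N_4, N_5}:
Path 1: N_2 → N_4 ← N_0 → N_3
  N_4 is a collider and N_4 is conditioned on, which opens it; N_0 is a fork and N_0 is not conditioned on — no node blocks this path, so it is active.
Path 2: N_2 → N_4 ← N_3
  N_4 is a collider and N_4 is conditioned on, which opens it — no node blocks this path, so it is active.
Because an active path exists, N_2 and N_3 are not d-separated.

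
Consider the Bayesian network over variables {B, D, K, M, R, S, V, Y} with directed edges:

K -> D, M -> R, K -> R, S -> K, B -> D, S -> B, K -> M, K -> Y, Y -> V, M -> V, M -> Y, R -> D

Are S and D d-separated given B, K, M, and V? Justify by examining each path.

There are 6 undirected paths between S and D; checking each against the conditioning set {B, K, M, V}:
Path 1: S → K → D
  K is a chain here and K is conditioned on, so the path is blocked at K.
Path 2: S → K → Y ← M → R → D
  K is a chain here and K is conditioned on, so the path is blocked at K.
Path 3: S → K → Y → V ← M → R → D
  K is a chain here and K is conditioned on, so the path is blocked at K.
Path 4: S → K → M → R → D
  K is a chain here and K is conditioned on, so the path is blocked at K.
Path 5: S → K → R → D
  K is a chain here and K is conditioned on, so the path is blocked at K.
Path 6: S → B → D
  B is a chain here and B is conditioned on, so the path is blocked at B.
Since every path is blocked, d-separation holds.

Yes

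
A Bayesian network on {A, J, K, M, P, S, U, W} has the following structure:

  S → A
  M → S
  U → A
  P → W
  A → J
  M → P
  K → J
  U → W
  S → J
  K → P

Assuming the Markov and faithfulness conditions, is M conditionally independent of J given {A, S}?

There are 6 undirected paths between M and J; checking each against the conditioning set {A, S}:
Path 1: M → S → J
  S is a chain here and S is conditioned on, so the path is blocked at S.
Path 2: M → S → A → J
  S is a chain here and S is conditioned on, so the path is blocked at S.
Path 3: M → S → A ← U → W ← P ← K → J
  S is a chain here and S is conditioned on, so the path is blocked at S.
Path 4: M → P → W ← U → A → J
  W is a collider here and neither W nor any of its descendants is conditioned on, so the collider stays closed — the path is blocked at W.
Path 5: M → P → W ← U → A ← S → J
  W is a collider here and neither W nor any of its descendants is conditioned on, so the collider stays closed — the path is blocked at W.
Path 6: M → P ← K → J
  P is a collider here and neither P nor any of its descendants is conditioned on, so the collider stays closed — the path is blocked at P.
Since every path is blocked, d-separation holds.

Yes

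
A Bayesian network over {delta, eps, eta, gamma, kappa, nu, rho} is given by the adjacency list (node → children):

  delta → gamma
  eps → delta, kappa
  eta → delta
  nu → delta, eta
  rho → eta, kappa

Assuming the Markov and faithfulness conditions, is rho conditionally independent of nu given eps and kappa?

There are 4 undirected paths between rho and nu; checking each against the conditioning set {eps, kappa}:
Path 1: rho → eta → delta ← nu
  delta is a collider here and neither delta nor any of its descendants is conditioned on, so the collider stays closed — the path is blocked at delta.
Path 2: rho → eta ← nu
  eta is a collider here and neither eta nor any of its descendants is conditioned on, so the collider stays closed — the path is blocked at eta.
Path 3: rho → kappa ← eps → delta ← eta ← nu
  eps is a fork here and eps is conditioned on, so the path is blocked at eps.
Path 4: rho → kappa ← eps → delta ← nu
  eps is a fork here and eps is conditioned on, so the path is blocked at eps.
Since every path is blocked, d-separation holds.

Yes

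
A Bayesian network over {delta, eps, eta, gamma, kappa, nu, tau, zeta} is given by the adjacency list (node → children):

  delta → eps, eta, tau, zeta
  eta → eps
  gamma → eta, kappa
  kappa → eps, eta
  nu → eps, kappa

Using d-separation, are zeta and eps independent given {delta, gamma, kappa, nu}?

We examine all 6 paths between zeta and eps:
  1. zeta ← delta → eta ← gamma → kappa ← nu → eps — delta:fork[blocks]; eta:collider[blocks]; gamma:fork[blocks]; kappa:collider[open]; nu:fork[blocks] ⇒ blocked
  2. zeta ← delta → eta ← gamma → kappa → eps — delta:fork[blocks]; eta:collider[blocks]; gamma:fork[blocks]; kappa:chain[blocks] ⇒ blocked
  3. zeta ← delta → eta ← kappa ← nu → eps — delta:fork[blocks]; eta:collider[blocks]; kappa:chain[blocks]; nu:fork[blocks] ⇒ blocked
  4. zeta ← delta → eta ← kappa → eps — delta:fork[blocks]; eta:collider[blocks]; kappa:fork[blocks] ⇒ blocked
  5. zeta ← delta → eta → eps — delta:fork[blocks]; eta:chain[open] ⇒ blocked
  6. zeta ← delta → eps — delta:fork[blocks] ⇒ blocked
All paths are blocked; zeta ⊥ eps | {delta, gamma, kappa, nu} holds.

Yes — zeta and eps are d-separated given {delta, gamma, kappa, nu}.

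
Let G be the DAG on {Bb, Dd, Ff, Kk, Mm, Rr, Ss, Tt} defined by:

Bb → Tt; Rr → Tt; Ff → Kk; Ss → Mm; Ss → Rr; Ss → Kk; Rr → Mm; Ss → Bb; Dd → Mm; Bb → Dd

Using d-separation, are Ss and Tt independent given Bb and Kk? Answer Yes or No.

We examine all 6 paths between Ss and Tt:
  1. Ss → Rr → Tt — Rr:chain[open] ⇒ active
  2. Ss → Rr → Mm ← Dd ← Bb → Tt — Rr:chain[open]; Mm:collider[blocks]; Dd:chain[open]; Bb:fork[blocks] ⇒ blocked
  3. Ss → Mm ← Rr → Tt — Mm:collider[blocks]; Rr:fork[open] ⇒ blocked
  4. Ss → Mm ← Dd ← Bb → Tt — Mm:collider[blocks]; Dd:chain[open]; Bb:fork[blocks] ⇒ blocked
  5. Ss → Bb → Dd → Mm ← Rr → Tt — Bb:chain[blocks]; Dd:chain[open]; Mm:collider[blocks]; Rr:fork[open] ⇒ blocked
  6. Ss → Bb → Tt — Bb:chain[blocks] ⇒ blocked
Because an active path exists, Ss and Tt are not d-separated.

No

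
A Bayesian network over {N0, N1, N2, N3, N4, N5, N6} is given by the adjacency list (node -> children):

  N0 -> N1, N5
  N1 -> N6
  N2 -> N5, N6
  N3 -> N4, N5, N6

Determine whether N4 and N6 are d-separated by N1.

There are 3 undirected paths between N4 and N6; checking each against the conditioning set {N1}:
Path 1: N4 ← N3 → N5 ← N2 → N6
  N5 is a collider here and neither N5 nor any of its descendants is conditioned on, so the collider stays closed — the path is blocked at N5.
Path 2: N4 ← N3 → N5 ← N0 → N1 → N6
  N5 is a collider here and neither N5 nor any of its descendants is conditioned on, so the collider stays closed — the path is blocked at N5.
Path 3: N4 ← N3 → N6
  N3 is a fork and N3 is not conditioned on — no node blocks this path, so it is active.
Since the path N4 ← N3 → N6 is active, N4 and N6 are not d-separated given {N1}.

No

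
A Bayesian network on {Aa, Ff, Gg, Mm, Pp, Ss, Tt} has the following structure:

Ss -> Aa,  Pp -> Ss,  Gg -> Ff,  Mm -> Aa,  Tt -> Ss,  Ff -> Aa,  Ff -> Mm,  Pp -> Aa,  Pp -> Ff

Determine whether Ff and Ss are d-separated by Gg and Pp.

6 paths connect Ff and Ss; each must be blocked for d-separation to hold:
Path 1: Ff → Aa ← Pp → Ss
  Aa is a collider here and neither Aa nor any of its descendants is conditioned on, so the collider stays closed — the path is blocked at Aa.
Path 2: Ff → Aa ← Ss
  Aa is a collider here and neither Aa nor any of its descendants is conditioned on, so the collider stays closed — the path is blocked at Aa.
Path 3: Ff ← Pp → Aa ← Ss
  Pp is a fork here and Pp is conditioned on, so the path is blocked at Pp.
Path 4: Ff ← Pp → Ss
  Pp is a fork here and Pp is conditioned on, so the path is blocked at Pp.
Path 5: Ff → Mm → Aa ← Pp → Ss
  Aa is a collider here and neither Aa nor any of its descendants is conditioned on, so the collider stays closed — the path is blocked at Aa.
Path 6: Ff → Mm → Aa ← Ss
  Aa is a collider here and neither Aa nor any of its descendants is conditioned on, so the collider stays closed — the path is blocked at Aa.
All paths are blocked; Ff ⊥ Ss | {Gg, Pp} holds.

Yes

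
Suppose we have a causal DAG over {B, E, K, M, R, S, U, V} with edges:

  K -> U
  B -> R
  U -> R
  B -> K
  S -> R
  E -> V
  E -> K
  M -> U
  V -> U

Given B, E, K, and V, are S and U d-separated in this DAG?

Yes

Enumerating the 3 paths from S to U and testing each for blocking by {B, E, K, V}:
  1. S → R ← B → K ← E → V → U — R:collider[blocks]; B:fork[blocks]; K:collider[open]; E:fork[blocks]; V:chain[blocks] ⇒ blocked
  2. S → R ← B → K → U — R:collider[blocks]; B:fork[blocks]; K:chain[blocks] ⇒ blocked
  3. S → R ← U — R:collider[blocks] ⇒ blocked
Every path is blocked, so S and U are d-separated given {B, E, K, V}.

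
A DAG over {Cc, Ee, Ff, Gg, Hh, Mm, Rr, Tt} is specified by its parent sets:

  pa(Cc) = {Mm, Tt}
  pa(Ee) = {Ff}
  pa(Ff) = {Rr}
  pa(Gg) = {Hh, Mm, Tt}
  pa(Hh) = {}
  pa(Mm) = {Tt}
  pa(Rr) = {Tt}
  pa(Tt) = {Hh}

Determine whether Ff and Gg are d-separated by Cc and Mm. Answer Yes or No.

4 paths connect Ff and Gg; each must be blocked for d-separation to hold:
  1. Ff ← Rr ← Tt → Mm → Gg — Rr:chain[open]; Tt:fork[open]; Mm:chain[blocks] ⇒ blocked
  2. Ff ← Rr ← Tt → Cc ← Mm → Gg — Rr:chain[open]; Tt:fork[open]; Cc:collider[open]; Mm:fork[blocks] ⇒ blocked
  3. Ff ← Rr ← Tt → Gg — Rr:chain[open]; Tt:fork[open] ⇒ active
  4. Ff ← Rr ← Tt ← Hh → Gg — Rr:chain[open]; Tt:chain[open]; Hh:fork[open] ⇒ active
At least one path is unblocked, so d-separation fails.

No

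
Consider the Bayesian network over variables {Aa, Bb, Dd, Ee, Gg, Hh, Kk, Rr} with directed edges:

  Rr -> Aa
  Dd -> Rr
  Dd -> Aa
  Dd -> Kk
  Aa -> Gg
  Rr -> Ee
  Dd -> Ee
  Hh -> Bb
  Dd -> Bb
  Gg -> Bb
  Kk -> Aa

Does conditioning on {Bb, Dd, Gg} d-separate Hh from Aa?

Yes

5 paths connect Hh and Aa; each must be blocked for d-separation to hold:
Path 1: Hh → Bb ← Dd → Rr → Aa
  Dd is a fork here and Dd is conditioned on, so the path is blocked at Dd.
Path 2: Hh → Bb ← Dd → Aa
  Dd is a fork here and Dd is conditioned on, so the path is blocked at Dd.
Path 3: Hh → Bb ← Dd → Kk → Aa
  Dd is a fork here and Dd is conditioned on, so the path is blocked at Dd.
Path 4: Hh → Bb ← Dd → Ee ← Rr → Aa
  Dd is a fork here and Dd is conditioned on, so the path is blocked at Dd.
Path 5: Hh → Bb ← Gg ← Aa
  Gg is a chain here and Gg is conditioned on, so the path is blocked at Gg.
Every path is blocked, so Hh and Aa are d-separated given {Bb, Dd, Gg}.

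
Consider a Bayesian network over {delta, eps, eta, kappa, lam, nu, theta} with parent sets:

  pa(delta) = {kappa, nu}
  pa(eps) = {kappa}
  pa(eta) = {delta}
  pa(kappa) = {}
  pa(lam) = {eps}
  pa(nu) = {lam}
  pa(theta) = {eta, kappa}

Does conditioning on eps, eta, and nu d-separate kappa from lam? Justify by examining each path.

3 paths connect kappa and lam; each must be blocked for d-separation to hold:
Path 1: kappa → theta ← eta ← delta ← nu ← lam
  theta is a collider here and neither theta nor any of its descendants is conditioned on, so the collider stays closed — the path is blocked at theta.
Path 2: kappa → delta ← nu ← lam
  nu is a chain here and nu is conditioned on, so the path is blocked at nu.
Path 3: kappa → eps → lam
  eps is a chain here and eps is conditioned on, so the path is blocked at eps.
Since every path is blocked, d-separation holds.

Yes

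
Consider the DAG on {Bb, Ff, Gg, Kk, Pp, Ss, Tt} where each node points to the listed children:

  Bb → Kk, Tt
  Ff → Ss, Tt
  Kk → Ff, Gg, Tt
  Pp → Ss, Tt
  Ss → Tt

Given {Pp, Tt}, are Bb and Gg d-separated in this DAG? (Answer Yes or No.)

Enumerating the 5 paths from Bb to Gg and testing each for blocking by {Pp, Tt}:
  1. Bb → Kk → Gg — Kk:chain[open] ⇒ active
  2. Bb → Tt ← Kk → Gg — Tt:collider[open]; Kk:fork[open] ⇒ active
  3. Bb → Tt ← Ff ← Kk → Gg — Tt:collider[open]; Ff:chain[open]; Kk:fork[open] ⇒ active
  4. Bb → Tt ← Ss ← Ff ← Kk → Gg — Tt:collider[open]; Ss:chain[open]; Ff:chain[open]; Kk:fork[open] ⇒ active
  5. Bb → Tt ← Pp → Ss ← Ff ← Kk → Gg — Tt:collider[open]; Pp:fork[blocks]; Ss:collider[open]; Ff:chain[open]; Kk:fork[open] ⇒ blocked
Since the path Bb → Kk → Gg is active, Bb and Gg are not d-separated given {Pp, Tt}.

No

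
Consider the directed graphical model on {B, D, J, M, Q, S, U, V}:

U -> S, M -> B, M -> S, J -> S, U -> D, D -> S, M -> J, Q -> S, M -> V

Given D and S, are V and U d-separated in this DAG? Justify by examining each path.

No

Enumerating the 4 paths from V to U and testing each for blocking by {D, S}:
Path 1: V ← M → S ← D ← U
  D is a chain here and D is conditioned on, so the path is blocked at D.
Path 2: V ← M → S ← U
  M is a fork and M is not conditioned on; S is a collider and S is conditioned on, which opens it — no node blocks this path, so it is active.
Path 3: V ← M → J → S ← D ← U
  D is a chain here and D is conditioned on, so the path is blocked at D.
Path 4: V ← M → J → S ← U
  M is a fork and M is not conditioned on; J is a chain and J is not conditioned on; S is a collider and S is conditioned on, which opens it — no node blocks this path, so it is active.
At least one path is unblocked, so d-separation fails.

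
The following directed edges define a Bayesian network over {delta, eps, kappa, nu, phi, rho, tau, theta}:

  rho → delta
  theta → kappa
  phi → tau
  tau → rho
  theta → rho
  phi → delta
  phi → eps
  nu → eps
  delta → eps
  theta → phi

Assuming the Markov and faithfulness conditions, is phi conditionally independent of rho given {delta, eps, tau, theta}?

No

We examine all 4 paths between phi and rho:
Path 1: phi ← theta → rho
  theta is a fork here and theta is conditioned on, so the path is blocked at theta.
Path 2: phi → eps ← delta ← rho
  delta is a chain here and delta is conditioned on, so the path is blocked at delta.
Path 3: phi → tau → rho
  tau is a chain here and tau is conditioned on, so the path is blocked at tau.
Path 4: phi → delta ← rho
  delta is a collider and delta is conditioned on, which opens it — no node blocks this path, so it is active.
Because an active path exists, phi and rho are not d-separated.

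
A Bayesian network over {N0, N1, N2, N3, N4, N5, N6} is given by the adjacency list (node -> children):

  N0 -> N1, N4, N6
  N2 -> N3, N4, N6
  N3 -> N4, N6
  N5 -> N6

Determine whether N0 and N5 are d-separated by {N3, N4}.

5 paths connect N0 and N5; each must be blocked for d-separation to hold:
Path 1: N0 → N4 ← N2 → N6 ← N5
  N6 is a collider here and neither N6 nor any of its descendants is conditioned on, so the collider stays closed — the path is blocked at N6.
Path 2: N0 → N4 ← N2 → N3 → N6 ← N5
  N3 is a chain here and N3 is conditioned on, so the path is blocked at N3.
Path 3: N0 → N4 ← N3 ← N2 → N6 ← N5
  N3 is a chain here and N3 is conditioned on, so the path is blocked at N3.
Path 4: N0 → N4 ← N3 → N6 ← N5
  N3 is a fork here and N3 is conditioned on, so the path is blocked at N3.
Path 5: N0 → N6 ← N5
  N6 is a collider here and neither N6 nor any of its descendants is conditioned on, so the collider stays closed — the path is blocked at N6.
Every path is blocked, so N0 and N5 are d-separated given {N3, N4}.

Yes — N0 and N5 are d-separated given {N3, N4}.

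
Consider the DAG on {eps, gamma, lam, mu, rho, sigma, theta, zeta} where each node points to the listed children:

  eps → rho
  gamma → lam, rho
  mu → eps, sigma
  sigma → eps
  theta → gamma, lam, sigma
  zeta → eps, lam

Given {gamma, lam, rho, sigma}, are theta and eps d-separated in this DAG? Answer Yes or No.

Enumerating the 6 paths from theta to eps and testing each for blocking by {gamma, lam, rho, sigma}:
Path 1: theta → gamma → rho ← eps
  gamma is a chain here and gamma is conditioned on, so the path is blocked at gamma.
Path 2: theta → gamma → lam ← zeta → eps
  gamma is a chain here and gamma is conditioned on, so the path is blocked at gamma.
Path 3: theta → sigma → eps
  sigma is a chain here and sigma is conditioned on, so the path is blocked at sigma.
Path 4: theta → sigma ← mu → eps
  sigma is a collider and sigma is conditioned on, which opens it; mu is a fork and mu is not conditioned on — no node blocks this path, so it is active.
Path 5: theta → lam ← gamma → rho ← eps
  gamma is a fork here and gamma is conditioned on, so the path is blocked at gamma.
Path 6: theta → lam ← zeta → eps
  lam is a collider and lam is conditioned on, which opens it; zeta is a fork and zeta is not conditioned on — no node blocks this path, so it is active.
Because an active path exists, theta and eps are not d-separated.

No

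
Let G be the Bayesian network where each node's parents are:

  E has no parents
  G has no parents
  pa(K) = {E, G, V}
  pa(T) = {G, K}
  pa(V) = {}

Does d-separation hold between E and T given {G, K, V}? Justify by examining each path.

Enumerating the 2 paths from E to T and testing each for blocking by {G, K, V}:
Path 1: E → K ← G → T
  G is a fork here and G is conditioned on, so the path is blocked at G.
Path 2: E → K → T
  K is a chain here and K is conditioned on, so the path is blocked at K.
Since every path is blocked, d-separation holds.

Yes — E and T are d-separated given {G, K, V}.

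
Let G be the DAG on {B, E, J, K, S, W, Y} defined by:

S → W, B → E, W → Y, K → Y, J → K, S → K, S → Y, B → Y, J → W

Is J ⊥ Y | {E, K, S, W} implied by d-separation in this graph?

Yes

There are 6 undirected paths between J and Y; checking each against the conditioning set {E, K, S, W}:
Path 1: J → K ← S → Y
  S is a fork here and S is conditioned on, so the path is blocked at S.
Path 2: J → K ← S → W → Y
  S is a fork here and S is conditioned on, so the path is blocked at S.
Path 3: J → K → Y
  K is a chain here and K is conditioned on, so the path is blocked at K.
Path 4: J → W ← S → K → Y
  S is a fork here and S is conditioned on, so the path is blocked at S.
Path 5: J → W ← S → Y
  S is a fork here and S is conditioned on, so the path is blocked at S.
Path 6: J → W → Y
  W is a chain here and W is conditioned on, so the path is blocked at W.
Every path is blocked, so J and Y are d-separated given {E, K, S, W}.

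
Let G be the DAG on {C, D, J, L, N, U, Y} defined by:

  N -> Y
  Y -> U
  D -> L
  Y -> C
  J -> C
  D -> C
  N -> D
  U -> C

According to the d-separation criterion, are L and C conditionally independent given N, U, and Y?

No — L and C are not d-separated given {N, U, Y}.

3 paths connect L and C; each must be blocked for d-separation to hold:
  1. L ← D → C — D:fork[open] ⇒ active
  2. L ← D ← N → Y → C — D:chain[open]; N:fork[blocks]; Y:chain[blocks] ⇒ blocked
  3. L ← D ← N → Y → U → C — D:chain[open]; N:fork[blocks]; Y:chain[blocks]; U:chain[blocks] ⇒ blocked
Since the path L ← D → C is active, L and C are not d-separated given {N, U, Y}.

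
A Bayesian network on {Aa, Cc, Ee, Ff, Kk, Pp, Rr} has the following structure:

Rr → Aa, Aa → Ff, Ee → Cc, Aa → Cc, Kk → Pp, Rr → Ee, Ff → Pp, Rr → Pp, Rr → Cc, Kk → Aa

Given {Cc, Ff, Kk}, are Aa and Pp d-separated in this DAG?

Enumerating the 5 paths from Aa to Pp and testing each for blocking by {Cc, Ff, Kk}:
  1. Aa → Ff → Pp — Ff:chain[blocks] ⇒ blocked
  2. Aa ← Kk → Pp — Kk:fork[blocks] ⇒ blocked
  3. Aa ← Rr → Pp — Rr:fork[open] ⇒ active
  4. Aa → Cc ← Ee ← Rr → Pp — Cc:collider[open]; Ee:chain[open]; Rr:fork[open] ⇒ active
  5. Aa → Cc ← Rr → Pp — Cc:collider[open]; Rr:fork[open] ⇒ active
Because an active path exists, Aa and Pp are not d-separated.

No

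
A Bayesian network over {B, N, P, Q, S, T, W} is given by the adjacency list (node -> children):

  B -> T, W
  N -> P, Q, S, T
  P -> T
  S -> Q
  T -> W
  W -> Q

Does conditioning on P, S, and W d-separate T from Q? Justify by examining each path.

We examine all 6 paths between T and Q:
Path 1: T ← B → W → Q
  W is a chain here and W is conditioned on, so the path is blocked at W.
Path 2: T ← P ← N → S → Q
  P is a chain here and P is conditioned on, so the path is blocked at P.
Path 3: T ← P ← N → Q
  P is a chain here and P is conditioned on, so the path is blocked at P.
Path 4: T ← N → S → Q
  S is a chain here and S is conditioned on, so the path is blocked at S.
Path 5: T ← N → Q
  N is a fork and N is not conditioned on — no node blocks this path, so it is active.
Path 6: T → W → Q
  W is a chain here and W is conditioned on, so the path is blocked at W.
Since the path T ← N → Q is active, T and Q are not d-separated given {P, S, W}.

No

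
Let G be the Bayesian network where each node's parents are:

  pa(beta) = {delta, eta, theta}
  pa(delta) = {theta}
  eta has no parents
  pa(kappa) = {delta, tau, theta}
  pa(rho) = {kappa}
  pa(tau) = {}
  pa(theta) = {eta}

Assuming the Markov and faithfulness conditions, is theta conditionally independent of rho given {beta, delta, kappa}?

Enumerating the 4 paths from theta to rho and testing each for blocking by {beta, delta, kappa}:
Path 1: theta → beta ← delta → kappa → rho
  delta is a fork here and delta is conditioned on, so the path is blocked at delta.
Path 2: theta ← eta → beta ← delta → kappa → rho
  delta is a fork here and delta is conditioned on, so the path is blocked at delta.
Path 3: theta → delta → kappa → rho
  delta is a chain here and delta is conditioned on, so the path is blocked at delta.
Path 4: theta → kappa → rho
  kappa is a chain here and kappa is conditioned on, so the path is blocked at kappa.
All paths are blocked; theta ⊥ rho | {beta, delta, kappa} holds.

Yes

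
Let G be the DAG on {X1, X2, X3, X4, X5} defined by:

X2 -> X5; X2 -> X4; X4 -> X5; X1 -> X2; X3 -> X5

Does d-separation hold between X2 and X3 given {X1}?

2 paths connect X2 and X3; each must be blocked for d-separation to hold:
  1. X2 → X5 ← X3 — X5:collider[blocks] ⇒ blocked
  2. X2 → X4 → X5 ← X3 — X4:chain[open]; X5:collider[blocks] ⇒ blocked
Every path is blocked, so X2 and X3 are d-separated given {X1}.

Yes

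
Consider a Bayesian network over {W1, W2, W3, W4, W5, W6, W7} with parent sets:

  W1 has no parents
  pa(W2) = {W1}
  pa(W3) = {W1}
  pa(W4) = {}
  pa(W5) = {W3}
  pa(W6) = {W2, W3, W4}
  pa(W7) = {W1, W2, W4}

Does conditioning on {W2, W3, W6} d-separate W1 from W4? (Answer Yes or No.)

6 paths connect W1 and W4; each must be blocked for d-separation to hold:
Path 1: W1 → W3 → W6 ← W2 → W7 ← W4
  W3 is a chain here and W3 is conditioned on, so the path is blocked at W3.
Path 2: W1 → W3 → W6 ← W4
  W3 is a chain here and W3 is conditioned on, so the path is blocked at W3.
Path 3: W1 → W2 → W6 ← W4
  W2 is a chain here and W2 is conditioned on, so the path is blocked at W2.
Path 4: W1 → W2 → W7 ← W4
  W2 is a chain here and W2 is conditioned on, so the path is blocked at W2.
Path 5: W1 → W7 ← W2 → W6 ← W4
  W7 is a collider here and neither W7 nor any of its descendants is conditioned on, so the collider stays closed — the path is blocked at W7.
Path 6: W1 → W7 ← W4
  W7 is a collider here and neither W7 nor any of its descendants is conditioned on, so the collider stays closed — the path is blocked at W7.
Since every path is blocked, d-separation holds.

Yes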